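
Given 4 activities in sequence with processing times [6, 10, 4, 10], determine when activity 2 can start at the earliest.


Activity 2 starts after activities 1 through 1 complete.
Predecessor durations: [6]
ES = 6 = 6

6


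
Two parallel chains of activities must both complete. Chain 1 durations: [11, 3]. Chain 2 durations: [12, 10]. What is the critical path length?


Path A total = 11 + 3 = 14
Path B total = 12 + 10 = 22
Critical path = longest path = max(14, 22) = 22

22


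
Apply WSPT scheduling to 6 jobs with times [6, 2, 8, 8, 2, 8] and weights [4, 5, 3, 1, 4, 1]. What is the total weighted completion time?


Compute p/w ratios and sort ascending (WSPT): [(2, 5), (2, 4), (6, 4), (8, 3), (8, 1), (8, 1)]
Compute weighted completion times:
  Job (p=2,w=5): C=2, w*C=5*2=10
  Job (p=2,w=4): C=4, w*C=4*4=16
  Job (p=6,w=4): C=10, w*C=4*10=40
  Job (p=8,w=3): C=18, w*C=3*18=54
  Job (p=8,w=1): C=26, w*C=1*26=26
  Job (p=8,w=1): C=34, w*C=1*34=34
Total weighted completion time = 180

180


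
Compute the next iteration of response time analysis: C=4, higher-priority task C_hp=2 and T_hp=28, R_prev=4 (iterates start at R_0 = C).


R_next = C + ceil(R_prev / T_hp) * C_hp
ceil(4 / 28) = ceil(0.1429) = 1
Interference = 1 * 2 = 2
R_next = 4 + 2 = 6

6


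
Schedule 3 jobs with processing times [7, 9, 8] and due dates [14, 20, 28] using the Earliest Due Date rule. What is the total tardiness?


Sort by due date (EDD order): [(7, 14), (9, 20), (8, 28)]
Compute completion times and tardiness:
  Job 1: p=7, d=14, C=7, tardiness=max(0,7-14)=0
  Job 2: p=9, d=20, C=16, tardiness=max(0,16-20)=0
  Job 3: p=8, d=28, C=24, tardiness=max(0,24-28)=0
Total tardiness = 0

0


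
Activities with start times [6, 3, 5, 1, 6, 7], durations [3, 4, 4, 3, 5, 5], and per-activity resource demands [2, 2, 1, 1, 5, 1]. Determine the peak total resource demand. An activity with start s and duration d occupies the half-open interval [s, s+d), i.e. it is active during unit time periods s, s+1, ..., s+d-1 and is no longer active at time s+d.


Each activity i is active on [start_i, start_i + duration_i).
Compute total resource usage per time slot:
  t=0: active resources = [], total = 0
  t=1: active resources = [1], total = 1
  t=2: active resources = [1], total = 1
  t=3: active resources = [2, 1], total = 3
  t=4: active resources = [2], total = 2
  t=5: active resources = [2, 1], total = 3
  t=6: active resources = [2, 2, 1, 5], total = 10
  t=7: active resources = [2, 1, 5, 1], total = 9
  t=8: active resources = [2, 1, 5, 1], total = 9
  t=9: active resources = [5, 1], total = 6
  t=10: active resources = [5, 1], total = 6
  t=11: active resources = [1], total = 1
Peak resource demand = 10

10


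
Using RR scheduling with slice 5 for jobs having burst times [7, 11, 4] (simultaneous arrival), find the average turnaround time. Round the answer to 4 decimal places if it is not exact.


Time quantum = 5
Execution trace:
  J1 runs 5 units, time = 5
  J2 runs 5 units, time = 10
  J3 runs 4 units, time = 14
  J1 runs 2 units, time = 16
  J2 runs 5 units, time = 21
  J2 runs 1 units, time = 22
Finish times: [16, 22, 14]
Average turnaround = 52/3 = 17.3333

17.3333


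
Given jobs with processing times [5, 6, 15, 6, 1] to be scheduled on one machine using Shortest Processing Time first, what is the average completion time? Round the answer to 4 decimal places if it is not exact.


Sort jobs by processing time (SPT order): [1, 5, 6, 6, 15]
Compute completion times sequentially:
  Job 1: processing = 1, completes at 1
  Job 2: processing = 5, completes at 6
  Job 3: processing = 6, completes at 12
  Job 4: processing = 6, completes at 18
  Job 5: processing = 15, completes at 33
Sum of completion times = 70
Average completion time = 70/5 = 14.0

14.0


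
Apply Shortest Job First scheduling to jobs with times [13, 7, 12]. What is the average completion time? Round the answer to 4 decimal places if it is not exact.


SJF order (ascending): [7, 12, 13]
Completion times:
  Job 1: burst=7, C=7
  Job 2: burst=12, C=19
  Job 3: burst=13, C=32
Average completion = 58/3 = 19.3333

19.3333


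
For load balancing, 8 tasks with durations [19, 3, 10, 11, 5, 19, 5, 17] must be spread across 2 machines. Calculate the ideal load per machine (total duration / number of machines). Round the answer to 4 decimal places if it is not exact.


Total processing time = 19 + 3 + 10 + 11 + 5 + 19 + 5 + 17 = 89
Number of machines = 2
Ideal balanced load = 89 / 2 = 44.5

44.5


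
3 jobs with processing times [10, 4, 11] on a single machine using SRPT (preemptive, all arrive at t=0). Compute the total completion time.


Since all jobs arrive at t=0, SRPT equals SPT ordering.
SPT order: [4, 10, 11]
Completion times:
  Job 1: p=4, C=4
  Job 2: p=10, C=14
  Job 3: p=11, C=25
Total completion time = 4 + 14 + 25 = 43

43


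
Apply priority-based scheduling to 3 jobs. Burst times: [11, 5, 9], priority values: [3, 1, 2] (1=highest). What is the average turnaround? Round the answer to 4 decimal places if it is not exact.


Sort by priority (ascending = highest first):
Order: [(1, 5), (2, 9), (3, 11)]
Completion times:
  Priority 1, burst=5, C=5
  Priority 2, burst=9, C=14
  Priority 3, burst=11, C=25
Average turnaround = 44/3 = 14.6667

14.6667


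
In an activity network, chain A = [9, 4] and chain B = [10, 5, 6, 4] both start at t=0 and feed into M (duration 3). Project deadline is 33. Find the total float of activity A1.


Forward pass: ES(A1) = sum of predecessors on chain A = 0
EF = ES + duration = 0 + 9 = 9
Backward pass: LF(M) = deadline = 33; LS(M) = 33 - 3 = 30
LF(A1) = LS(M) - sum(successors on chain A) = 30 - 4 = 26
LS = LF - duration = 26 - 9 = 17
Total float = LS - ES = 17 - 0 = 17

17


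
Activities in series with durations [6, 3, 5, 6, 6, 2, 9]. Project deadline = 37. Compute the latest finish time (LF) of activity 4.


LF(activity 4) = deadline - sum of successor durations
Successors: activities 5 through 7 with durations [6, 2, 9]
Sum of successor durations = 17
LF = 37 - 17 = 20

20


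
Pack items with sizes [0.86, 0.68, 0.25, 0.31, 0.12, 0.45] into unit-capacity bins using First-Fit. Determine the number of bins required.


Place items sequentially using First-Fit:
  Item 0.86 -> new Bin 1
  Item 0.68 -> new Bin 2
  Item 0.25 -> Bin 2 (now 0.93)
  Item 0.31 -> new Bin 3
  Item 0.12 -> Bin 1 (now 0.98)
  Item 0.45 -> Bin 3 (now 0.76)
Total bins used = 3

3


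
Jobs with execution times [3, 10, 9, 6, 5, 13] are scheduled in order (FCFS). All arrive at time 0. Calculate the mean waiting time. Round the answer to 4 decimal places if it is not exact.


FCFS order (as given): [3, 10, 9, 6, 5, 13]
Waiting times:
  Job 1: wait = 0
  Job 2: wait = 3
  Job 3: wait = 13
  Job 4: wait = 22
  Job 5: wait = 28
  Job 6: wait = 33
Sum of waiting times = 99
Average waiting time = 99/6 = 16.5

16.5


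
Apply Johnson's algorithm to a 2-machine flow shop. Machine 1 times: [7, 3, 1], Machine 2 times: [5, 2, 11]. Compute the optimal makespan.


Apply Johnson's rule:
  Group 1 (a <= b): [(3, 1, 11)]
  Group 2 (a > b): [(1, 7, 5), (2, 3, 2)]
Optimal job order: [3, 1, 2]
Schedule:
  Job 3: M1 done at 1, M2 done at 12
  Job 1: M1 done at 8, M2 done at 17
  Job 2: M1 done at 11, M2 done at 19
Makespan = 19

19


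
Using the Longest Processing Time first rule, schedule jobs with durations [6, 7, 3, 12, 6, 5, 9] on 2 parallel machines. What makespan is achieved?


Sort jobs in decreasing order (LPT): [12, 9, 7, 6, 6, 5, 3]
Assign each job to the least loaded machine:
  Machine 1: jobs [12, 6, 5], load = 23
  Machine 2: jobs [9, 7, 6, 3], load = 25
Makespan = max load = 25

25


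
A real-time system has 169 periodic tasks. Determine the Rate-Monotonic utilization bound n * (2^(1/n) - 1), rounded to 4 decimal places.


Compute 2^(1/169) = 1.0041098851
Subtract 1: 1.0041098851 - 1 = 0.0041098851
Multiply by n: 169 * 0.0041098851 = 0.6945705819
Round to 4 dp: 0.6946

0.6946


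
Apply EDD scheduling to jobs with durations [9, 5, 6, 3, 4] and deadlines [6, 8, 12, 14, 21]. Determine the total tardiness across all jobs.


Sort by due date (EDD order): [(9, 6), (5, 8), (6, 12), (3, 14), (4, 21)]
Compute completion times and tardiness:
  Job 1: p=9, d=6, C=9, tardiness=max(0,9-6)=3
  Job 2: p=5, d=8, C=14, tardiness=max(0,14-8)=6
  Job 3: p=6, d=12, C=20, tardiness=max(0,20-12)=8
  Job 4: p=3, d=14, C=23, tardiness=max(0,23-14)=9
  Job 5: p=4, d=21, C=27, tardiness=max(0,27-21)=6
Total tardiness = 32

32


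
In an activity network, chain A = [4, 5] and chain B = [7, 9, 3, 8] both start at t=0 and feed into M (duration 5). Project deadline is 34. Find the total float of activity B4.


Forward pass: ES(B4) = sum of predecessors on chain B = 19
EF = ES + duration = 19 + 8 = 27
Backward pass: LF(M) = deadline = 34; LS(M) = 34 - 5 = 29
LF(B4) = LS(M) - sum(successors on chain B) = 29 - 0 = 29
LS = LF - duration = 29 - 8 = 21
Total float = LS - ES = 21 - 19 = 2

2


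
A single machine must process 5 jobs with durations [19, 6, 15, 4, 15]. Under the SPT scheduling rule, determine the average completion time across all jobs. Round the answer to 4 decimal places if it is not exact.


Sort jobs by processing time (SPT order): [4, 6, 15, 15, 19]
Compute completion times sequentially:
  Job 1: processing = 4, completes at 4
  Job 2: processing = 6, completes at 10
  Job 3: processing = 15, completes at 25
  Job 4: processing = 15, completes at 40
  Job 5: processing = 19, completes at 59
Sum of completion times = 138
Average completion time = 138/5 = 27.6

27.6


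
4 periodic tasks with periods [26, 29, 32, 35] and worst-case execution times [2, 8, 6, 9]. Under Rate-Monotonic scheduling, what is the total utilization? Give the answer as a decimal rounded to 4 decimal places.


Compute individual utilizations (exact fractions):
  Task 1: C/T = 2/26 = 1/13 (approx. 0.0769)
  Task 2: C/T = 8/29 (approx. 0.2759)
  Task 3: C/T = 6/32 = 3/16 (approx. 0.1875)
  Task 4: C/T = 9/35 (approx. 0.2571)
Total utilization U = 1/13 + 8/29 + 3/16 + 9/35 = 168353/211120
Rounded to 4 decimal places: U = 0.7974
RM (Liu & Layland) bound for 4 tasks = 0.756828; compare with U = 168353/211120 (approx. 0.797428)
bound < U <= 1, so the RM sufficient condition is not met (inconclusive; an exact test such as response-time analysis is needed).

0.7974


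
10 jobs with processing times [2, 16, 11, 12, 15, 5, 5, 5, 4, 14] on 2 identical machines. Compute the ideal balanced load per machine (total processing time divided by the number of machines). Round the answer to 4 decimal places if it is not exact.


Total processing time = 2 + 16 + 11 + 12 + 15 + 5 + 5 + 5 + 4 + 14 = 89
Number of machines = 2
Ideal balanced load = 89 / 2 = 44.5

44.5


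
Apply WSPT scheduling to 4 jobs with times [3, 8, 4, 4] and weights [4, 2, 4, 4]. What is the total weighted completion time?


Compute p/w ratios and sort ascending (WSPT): [(3, 4), (4, 4), (4, 4), (8, 2)]
Compute weighted completion times:
  Job (p=3,w=4): C=3, w*C=4*3=12
  Job (p=4,w=4): C=7, w*C=4*7=28
  Job (p=4,w=4): C=11, w*C=4*11=44
  Job (p=8,w=2): C=19, w*C=2*19=38
Total weighted completion time = 122

122


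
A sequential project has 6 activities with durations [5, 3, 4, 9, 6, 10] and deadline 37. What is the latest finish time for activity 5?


LF(activity 5) = deadline - sum of successor durations
Successors: activities 6 through 6 with durations [10]
Sum of successor durations = 10
LF = 37 - 10 = 27

27


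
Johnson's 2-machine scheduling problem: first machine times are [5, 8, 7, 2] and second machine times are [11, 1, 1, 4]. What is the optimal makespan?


Apply Johnson's rule:
  Group 1 (a <= b): [(4, 2, 4), (1, 5, 11)]
  Group 2 (a > b): [(2, 8, 1), (3, 7, 1)]
Optimal job order: [4, 1, 2, 3]
Schedule:
  Job 4: M1 done at 2, M2 done at 6
  Job 1: M1 done at 7, M2 done at 18
  Job 2: M1 done at 15, M2 done at 19
  Job 3: M1 done at 22, M2 done at 23
Makespan = 23

23


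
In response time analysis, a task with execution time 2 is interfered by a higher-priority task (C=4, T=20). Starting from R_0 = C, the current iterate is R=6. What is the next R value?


R_next = C + ceil(R_prev / T_hp) * C_hp
ceil(6 / 20) = ceil(0.3) = 1
Interference = 1 * 4 = 4
R_next = 2 + 4 = 6
R_next = R_prev, so the iteration has converged (response time = 6).

6


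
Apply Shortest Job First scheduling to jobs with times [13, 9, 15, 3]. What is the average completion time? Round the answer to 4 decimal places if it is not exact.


SJF order (ascending): [3, 9, 13, 15]
Completion times:
  Job 1: burst=3, C=3
  Job 2: burst=9, C=12
  Job 3: burst=13, C=25
  Job 4: burst=15, C=40
Average completion = 80/4 = 20.0

20.0


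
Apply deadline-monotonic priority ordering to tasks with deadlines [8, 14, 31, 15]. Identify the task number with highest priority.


Sort tasks by relative deadline (ascending):
  Task 1: deadline = 8
  Task 2: deadline = 14
  Task 4: deadline = 15
  Task 3: deadline = 31
Priority order (highest first): [1, 2, 4, 3]
Highest priority task = 1

1


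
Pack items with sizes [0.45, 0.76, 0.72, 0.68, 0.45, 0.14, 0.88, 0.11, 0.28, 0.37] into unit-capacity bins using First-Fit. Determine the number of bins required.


Place items sequentially using First-Fit:
  Item 0.45 -> new Bin 1
  Item 0.76 -> new Bin 2
  Item 0.72 -> new Bin 3
  Item 0.68 -> new Bin 4
  Item 0.45 -> Bin 1 (now 0.9)
  Item 0.14 -> Bin 2 (now 0.9)
  Item 0.88 -> new Bin 5
  Item 0.11 -> Bin 3 (now 0.83)
  Item 0.28 -> Bin 4 (now 0.96)
  Item 0.37 -> new Bin 6
Total bins used = 6

6


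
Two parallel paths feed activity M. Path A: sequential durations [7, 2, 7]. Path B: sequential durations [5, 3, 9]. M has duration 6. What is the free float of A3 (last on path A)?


ES(A3) = sum of predecessors on chain A = 9
EF(A3) = ES + duration = 9 + 7 = 16
Successor of A3 is M. ES(M) = max(sum(A), sum(B)) = max(16, 17) = 17
Free float = ES(successor) - EF(current) = 17 - 16 = 1

1


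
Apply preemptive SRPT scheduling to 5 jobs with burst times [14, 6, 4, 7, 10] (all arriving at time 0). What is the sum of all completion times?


Since all jobs arrive at t=0, SRPT equals SPT ordering.
SPT order: [4, 6, 7, 10, 14]
Completion times:
  Job 1: p=4, C=4
  Job 2: p=6, C=10
  Job 3: p=7, C=17
  Job 4: p=10, C=27
  Job 5: p=14, C=41
Total completion time = 4 + 10 + 17 + 27 + 41 = 99

99


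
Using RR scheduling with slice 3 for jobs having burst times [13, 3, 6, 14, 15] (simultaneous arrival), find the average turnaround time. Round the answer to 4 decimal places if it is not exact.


Time quantum = 3
Execution trace:
  J1 runs 3 units, time = 3
  J2 runs 3 units, time = 6
  J3 runs 3 units, time = 9
  J4 runs 3 units, time = 12
  J5 runs 3 units, time = 15
  J1 runs 3 units, time = 18
  J3 runs 3 units, time = 21
  J4 runs 3 units, time = 24
  J5 runs 3 units, time = 27
  J1 runs 3 units, time = 30
  J4 runs 3 units, time = 33
  J5 runs 3 units, time = 36
  J1 runs 3 units, time = 39
  J4 runs 3 units, time = 42
  J5 runs 3 units, time = 45
  J1 runs 1 units, time = 46
  J4 runs 2 units, time = 48
  J5 runs 3 units, time = 51
Finish times: [46, 6, 21, 48, 51]
Average turnaround = 172/5 = 34.4

34.4


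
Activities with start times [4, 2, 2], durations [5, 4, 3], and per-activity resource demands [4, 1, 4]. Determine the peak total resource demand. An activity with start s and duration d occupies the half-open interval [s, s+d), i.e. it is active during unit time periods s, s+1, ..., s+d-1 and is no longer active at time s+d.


Each activity i is active on [start_i, start_i + duration_i).
Compute total resource usage per time slot:
  t=0: active resources = [], total = 0
  t=1: active resources = [], total = 0
  t=2: active resources = [1, 4], total = 5
  t=3: active resources = [1, 4], total = 5
  t=4: active resources = [4, 1, 4], total = 9
  t=5: active resources = [4, 1], total = 5
  t=6: active resources = [4], total = 4
  t=7: active resources = [4], total = 4
  t=8: active resources = [4], total = 4
Peak resource demand = 9

9


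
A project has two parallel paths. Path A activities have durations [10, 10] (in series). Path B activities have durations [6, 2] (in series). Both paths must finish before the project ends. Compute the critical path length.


Path A total = 10 + 10 = 20
Path B total = 6 + 2 = 8
Critical path = longest path = max(20, 8) = 20

20


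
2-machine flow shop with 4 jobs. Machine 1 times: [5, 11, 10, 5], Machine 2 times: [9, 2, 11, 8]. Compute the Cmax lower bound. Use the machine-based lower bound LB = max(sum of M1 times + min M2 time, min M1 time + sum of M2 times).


LB1 = sum(M1 times) + min(M2 times) = 31 + 2 = 33
LB2 = min(M1 times) + sum(M2 times) = 5 + 30 = 35
Lower bound = max(LB1, LB2) = max(33, 35) = 35

35


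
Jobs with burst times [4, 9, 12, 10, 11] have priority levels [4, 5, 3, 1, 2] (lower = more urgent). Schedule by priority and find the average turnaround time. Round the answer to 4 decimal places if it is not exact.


Sort by priority (ascending = highest first):
Order: [(1, 10), (2, 11), (3, 12), (4, 4), (5, 9)]
Completion times:
  Priority 1, burst=10, C=10
  Priority 2, burst=11, C=21
  Priority 3, burst=12, C=33
  Priority 4, burst=4, C=37
  Priority 5, burst=9, C=46
Average turnaround = 147/5 = 29.4

29.4


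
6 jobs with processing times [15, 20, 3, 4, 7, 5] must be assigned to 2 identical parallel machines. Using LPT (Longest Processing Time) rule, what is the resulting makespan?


Sort jobs in decreasing order (LPT): [20, 15, 7, 5, 4, 3]
Assign each job to the least loaded machine:
  Machine 1: jobs [20, 5, 3], load = 28
  Machine 2: jobs [15, 7, 4], load = 26
Makespan = max load = 28

28


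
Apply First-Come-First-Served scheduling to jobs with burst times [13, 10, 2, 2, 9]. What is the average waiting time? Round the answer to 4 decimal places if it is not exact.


FCFS order (as given): [13, 10, 2, 2, 9]
Waiting times:
  Job 1: wait = 0
  Job 2: wait = 13
  Job 3: wait = 23
  Job 4: wait = 25
  Job 5: wait = 27
Sum of waiting times = 88
Average waiting time = 88/5 = 17.6

17.6


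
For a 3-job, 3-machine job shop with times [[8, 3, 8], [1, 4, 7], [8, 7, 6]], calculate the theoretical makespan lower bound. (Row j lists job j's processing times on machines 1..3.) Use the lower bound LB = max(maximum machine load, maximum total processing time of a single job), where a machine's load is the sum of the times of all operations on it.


Machine loads:
  Machine 1: 8 + 1 + 8 = 17
  Machine 2: 3 + 4 + 7 = 14
  Machine 3: 8 + 7 + 6 = 21
Max machine load = 21
Job totals:
  Job 1: 19
  Job 2: 12
  Job 3: 21
Max job total = 21
Lower bound = max(21, 21) = 21

21


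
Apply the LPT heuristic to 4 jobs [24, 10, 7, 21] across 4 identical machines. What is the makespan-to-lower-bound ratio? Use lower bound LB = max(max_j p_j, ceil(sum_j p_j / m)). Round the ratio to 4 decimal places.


LPT order: [24, 21, 10, 7]
Machine loads after assignment: [24, 21, 10, 7]
LPT makespan = 24
Lower bound = max(max_job, ceil(total/4)) = max(24, 16) = 24
Ratio = 24 / 24 = 1.0

1.0


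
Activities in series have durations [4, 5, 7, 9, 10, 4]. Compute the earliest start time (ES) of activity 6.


Activity 6 starts after activities 1 through 5 complete.
Predecessor durations: [4, 5, 7, 9, 10]
ES = 4 + 5 + 7 + 9 + 10 = 35

35


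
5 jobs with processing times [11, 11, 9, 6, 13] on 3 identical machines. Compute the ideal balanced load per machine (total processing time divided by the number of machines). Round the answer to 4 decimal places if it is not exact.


Total processing time = 11 + 11 + 9 + 6 + 13 = 50
Number of machines = 3
Ideal balanced load = 50 / 3 = 16.6667

16.6667


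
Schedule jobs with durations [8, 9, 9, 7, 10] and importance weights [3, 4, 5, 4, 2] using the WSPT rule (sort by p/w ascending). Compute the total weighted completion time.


Compute p/w ratios and sort ascending (WSPT): [(7, 4), (9, 5), (9, 4), (8, 3), (10, 2)]
Compute weighted completion times:
  Job (p=7,w=4): C=7, w*C=4*7=28
  Job (p=9,w=5): C=16, w*C=5*16=80
  Job (p=9,w=4): C=25, w*C=4*25=100
  Job (p=8,w=3): C=33, w*C=3*33=99
  Job (p=10,w=2): C=43, w*C=2*43=86
Total weighted completion time = 393

393


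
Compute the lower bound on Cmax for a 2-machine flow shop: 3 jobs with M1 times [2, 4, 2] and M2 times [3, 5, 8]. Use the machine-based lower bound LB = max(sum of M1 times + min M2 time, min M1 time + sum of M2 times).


LB1 = sum(M1 times) + min(M2 times) = 8 + 3 = 11
LB2 = min(M1 times) + sum(M2 times) = 2 + 16 = 18
Lower bound = max(LB1, LB2) = max(11, 18) = 18

18


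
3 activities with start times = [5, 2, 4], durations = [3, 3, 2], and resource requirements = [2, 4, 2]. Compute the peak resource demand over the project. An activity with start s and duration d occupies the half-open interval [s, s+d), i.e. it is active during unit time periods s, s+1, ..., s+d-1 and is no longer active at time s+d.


Each activity i is active on [start_i, start_i + duration_i).
Compute total resource usage per time slot:
  t=0: active resources = [], total = 0
  t=1: active resources = [], total = 0
  t=2: active resources = [4], total = 4
  t=3: active resources = [4], total = 4
  t=4: active resources = [4, 2], total = 6
  t=5: active resources = [2, 2], total = 4
  t=6: active resources = [2], total = 2
  t=7: active resources = [2], total = 2
Peak resource demand = 6

6


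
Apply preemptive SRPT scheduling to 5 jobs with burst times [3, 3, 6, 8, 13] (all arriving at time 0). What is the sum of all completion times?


Since all jobs arrive at t=0, SRPT equals SPT ordering.
SPT order: [3, 3, 6, 8, 13]
Completion times:
  Job 1: p=3, C=3
  Job 2: p=3, C=6
  Job 3: p=6, C=12
  Job 4: p=8, C=20
  Job 5: p=13, C=33
Total completion time = 3 + 6 + 12 + 20 + 33 = 74

74


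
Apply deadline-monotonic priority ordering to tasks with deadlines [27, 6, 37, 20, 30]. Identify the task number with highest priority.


Sort tasks by relative deadline (ascending):
  Task 2: deadline = 6
  Task 4: deadline = 20
  Task 1: deadline = 27
  Task 5: deadline = 30
  Task 3: deadline = 37
Priority order (highest first): [2, 4, 1, 5, 3]
Highest priority task = 2

2


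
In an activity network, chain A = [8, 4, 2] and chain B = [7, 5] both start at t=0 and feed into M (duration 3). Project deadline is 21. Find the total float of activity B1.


Forward pass: ES(B1) = sum of predecessors on chain B = 0
EF = ES + duration = 0 + 7 = 7
Backward pass: LF(M) = deadline = 21; LS(M) = 21 - 3 = 18
LF(B1) = LS(M) - sum(successors on chain B) = 18 - 5 = 13
LS = LF - duration = 13 - 7 = 6
Total float = LS - ES = 6 - 0 = 6

6


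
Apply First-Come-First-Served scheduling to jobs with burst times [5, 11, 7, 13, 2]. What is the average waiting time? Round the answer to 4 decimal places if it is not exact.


FCFS order (as given): [5, 11, 7, 13, 2]
Waiting times:
  Job 1: wait = 0
  Job 2: wait = 5
  Job 3: wait = 16
  Job 4: wait = 23
  Job 5: wait = 36
Sum of waiting times = 80
Average waiting time = 80/5 = 16.0

16.0


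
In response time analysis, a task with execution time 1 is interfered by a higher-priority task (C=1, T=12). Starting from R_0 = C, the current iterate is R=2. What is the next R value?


R_next = C + ceil(R_prev / T_hp) * C_hp
ceil(2 / 12) = ceil(0.1667) = 1
Interference = 1 * 1 = 1
R_next = 1 + 1 = 2
R_next = R_prev, so the iteration has converged (response time = 2).

2


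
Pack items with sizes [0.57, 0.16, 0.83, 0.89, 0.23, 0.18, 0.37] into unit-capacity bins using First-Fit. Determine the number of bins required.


Place items sequentially using First-Fit:
  Item 0.57 -> new Bin 1
  Item 0.16 -> Bin 1 (now 0.73)
  Item 0.83 -> new Bin 2
  Item 0.89 -> new Bin 3
  Item 0.23 -> Bin 1 (now 0.96)
  Item 0.18 -> new Bin 4
  Item 0.37 -> Bin 4 (now 0.55)
Total bins used = 4

4


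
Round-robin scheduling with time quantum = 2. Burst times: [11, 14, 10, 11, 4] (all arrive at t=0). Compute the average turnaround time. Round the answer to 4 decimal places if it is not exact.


Time quantum = 2
Execution trace:
  J1 runs 2 units, time = 2
  J2 runs 2 units, time = 4
  J3 runs 2 units, time = 6
  J4 runs 2 units, time = 8
  J5 runs 2 units, time = 10
  J1 runs 2 units, time = 12
  J2 runs 2 units, time = 14
  J3 runs 2 units, time = 16
  J4 runs 2 units, time = 18
  J5 runs 2 units, time = 20
  J1 runs 2 units, time = 22
  J2 runs 2 units, time = 24
  J3 runs 2 units, time = 26
  J4 runs 2 units, time = 28
  J1 runs 2 units, time = 30
  J2 runs 2 units, time = 32
  J3 runs 2 units, time = 34
  J4 runs 2 units, time = 36
  J1 runs 2 units, time = 38
  J2 runs 2 units, time = 40
  J3 runs 2 units, time = 42
  J4 runs 2 units, time = 44
  J1 runs 1 units, time = 45
  J2 runs 2 units, time = 47
  J4 runs 1 units, time = 48
  J2 runs 2 units, time = 50
Finish times: [45, 50, 42, 48, 20]
Average turnaround = 205/5 = 41.0

41.0


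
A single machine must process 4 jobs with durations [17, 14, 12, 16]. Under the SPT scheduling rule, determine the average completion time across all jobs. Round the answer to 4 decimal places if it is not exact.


Sort jobs by processing time (SPT order): [12, 14, 16, 17]
Compute completion times sequentially:
  Job 1: processing = 12, completes at 12
  Job 2: processing = 14, completes at 26
  Job 3: processing = 16, completes at 42
  Job 4: processing = 17, completes at 59
Sum of completion times = 139
Average completion time = 139/4 = 34.75

34.75


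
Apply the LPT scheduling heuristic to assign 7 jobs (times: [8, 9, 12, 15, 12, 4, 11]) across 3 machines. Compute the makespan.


Sort jobs in decreasing order (LPT): [15, 12, 12, 11, 9, 8, 4]
Assign each job to the least loaded machine:
  Machine 1: jobs [15, 8], load = 23
  Machine 2: jobs [12, 11], load = 23
  Machine 3: jobs [12, 9, 4], load = 25
Makespan = max load = 25

25


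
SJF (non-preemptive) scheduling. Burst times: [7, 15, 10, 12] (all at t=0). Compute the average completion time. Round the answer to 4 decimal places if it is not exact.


SJF order (ascending): [7, 10, 12, 15]
Completion times:
  Job 1: burst=7, C=7
  Job 2: burst=10, C=17
  Job 3: burst=12, C=29
  Job 4: burst=15, C=44
Average completion = 97/4 = 24.25

24.25


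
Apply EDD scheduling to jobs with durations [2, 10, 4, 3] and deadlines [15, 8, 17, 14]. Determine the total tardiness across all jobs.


Sort by due date (EDD order): [(10, 8), (3, 14), (2, 15), (4, 17)]
Compute completion times and tardiness:
  Job 1: p=10, d=8, C=10, tardiness=max(0,10-8)=2
  Job 2: p=3, d=14, C=13, tardiness=max(0,13-14)=0
  Job 3: p=2, d=15, C=15, tardiness=max(0,15-15)=0
  Job 4: p=4, d=17, C=19, tardiness=max(0,19-17)=2
Total tardiness = 4

4


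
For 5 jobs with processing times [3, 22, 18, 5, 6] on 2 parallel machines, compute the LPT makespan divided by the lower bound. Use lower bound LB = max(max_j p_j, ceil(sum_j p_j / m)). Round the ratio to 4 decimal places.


LPT order: [22, 18, 6, 5, 3]
Machine loads after assignment: [27, 27]
LPT makespan = 27
Lower bound = max(max_job, ceil(total/2)) = max(22, 27) = 27
Ratio = 27 / 27 = 1.0

1.0


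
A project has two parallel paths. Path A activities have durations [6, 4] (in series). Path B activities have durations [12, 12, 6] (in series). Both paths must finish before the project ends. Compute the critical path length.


Path A total = 6 + 4 = 10
Path B total = 12 + 12 + 6 = 30
Critical path = longest path = max(10, 30) = 30

30


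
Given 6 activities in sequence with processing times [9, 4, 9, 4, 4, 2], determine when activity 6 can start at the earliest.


Activity 6 starts after activities 1 through 5 complete.
Predecessor durations: [9, 4, 9, 4, 4]
ES = 9 + 4 + 9 + 4 + 4 = 30

30


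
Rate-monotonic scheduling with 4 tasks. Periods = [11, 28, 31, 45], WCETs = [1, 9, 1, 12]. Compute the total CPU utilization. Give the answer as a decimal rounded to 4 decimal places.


Compute individual utilizations (exact fractions):
  Task 1: C/T = 1/11 (approx. 0.0909)
  Task 2: C/T = 9/28 (approx. 0.3214)
  Task 3: C/T = 1/31 (approx. 0.0323)
  Task 4: C/T = 12/45 = 4/15 (approx. 0.2667)
Total utilization U = 1/11 + 9/28 + 1/31 + 4/15 = 101867/143220
Rounded to 4 decimal places: U = 0.7113
RM (Liu & Layland) bound for 4 tasks = 0.756828; compare with U = 101867/143220 (approx. 0.711262)
U <= bound, so schedulable by RM sufficient condition.

0.7113


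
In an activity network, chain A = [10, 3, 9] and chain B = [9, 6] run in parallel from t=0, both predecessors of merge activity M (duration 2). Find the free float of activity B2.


ES(B2) = sum of predecessors on chain B = 9
EF(B2) = ES + duration = 9 + 6 = 15
Successor of B2 is M. ES(M) = max(sum(A), sum(B)) = max(22, 15) = 22
Free float = ES(successor) - EF(current) = 22 - 15 = 7

7


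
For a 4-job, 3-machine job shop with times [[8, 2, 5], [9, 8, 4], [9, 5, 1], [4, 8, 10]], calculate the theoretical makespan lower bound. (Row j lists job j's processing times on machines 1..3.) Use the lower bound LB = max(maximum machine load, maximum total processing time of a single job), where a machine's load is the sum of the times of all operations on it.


Machine loads:
  Machine 1: 8 + 9 + 9 + 4 = 30
  Machine 2: 2 + 8 + 5 + 8 = 23
  Machine 3: 5 + 4 + 1 + 10 = 20
Max machine load = 30
Job totals:
  Job 1: 15
  Job 2: 21
  Job 3: 15
  Job 4: 22
Max job total = 22
Lower bound = max(30, 22) = 30

30


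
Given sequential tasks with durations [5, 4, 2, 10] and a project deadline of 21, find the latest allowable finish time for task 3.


LF(activity 3) = deadline - sum of successor durations
Successors: activities 4 through 4 with durations [10]
Sum of successor durations = 10
LF = 21 - 10 = 11

11


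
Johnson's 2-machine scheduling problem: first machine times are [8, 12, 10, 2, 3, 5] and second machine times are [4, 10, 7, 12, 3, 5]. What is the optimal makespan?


Apply Johnson's rule:
  Group 1 (a <= b): [(4, 2, 12), (5, 3, 3), (6, 5, 5)]
  Group 2 (a > b): [(2, 12, 10), (3, 10, 7), (1, 8, 4)]
Optimal job order: [4, 5, 6, 2, 3, 1]
Schedule:
  Job 4: M1 done at 2, M2 done at 14
  Job 5: M1 done at 5, M2 done at 17
  Job 6: M1 done at 10, M2 done at 22
  Job 2: M1 done at 22, M2 done at 32
  Job 3: M1 done at 32, M2 done at 39
  Job 1: M1 done at 40, M2 done at 44
Makespan = 44

44


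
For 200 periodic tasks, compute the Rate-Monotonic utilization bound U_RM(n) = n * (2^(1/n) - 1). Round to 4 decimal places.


Compute 2^(1/200) = 1.0034717485
Subtract 1: 1.0034717485 - 1 = 0.0034717485
Multiply by n: 200 * 0.0034717485 = 0.6943497000
Round to 4 dp: 0.6943

0.6943


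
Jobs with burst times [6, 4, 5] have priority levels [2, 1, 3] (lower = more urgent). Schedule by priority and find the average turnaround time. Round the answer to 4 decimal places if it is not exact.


Sort by priority (ascending = highest first):
Order: [(1, 4), (2, 6), (3, 5)]
Completion times:
  Priority 1, burst=4, C=4
  Priority 2, burst=6, C=10
  Priority 3, burst=5, C=15
Average turnaround = 29/3 = 9.6667

9.6667


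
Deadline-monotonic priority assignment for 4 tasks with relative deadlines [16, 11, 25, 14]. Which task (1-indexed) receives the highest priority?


Sort tasks by relative deadline (ascending):
  Task 2: deadline = 11
  Task 4: deadline = 14
  Task 1: deadline = 16
  Task 3: deadline = 25
Priority order (highest first): [2, 4, 1, 3]
Highest priority task = 2

2


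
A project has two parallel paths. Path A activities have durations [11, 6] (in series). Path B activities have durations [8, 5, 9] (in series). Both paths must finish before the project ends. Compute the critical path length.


Path A total = 11 + 6 = 17
Path B total = 8 + 5 + 9 = 22
Critical path = longest path = max(17, 22) = 22

22


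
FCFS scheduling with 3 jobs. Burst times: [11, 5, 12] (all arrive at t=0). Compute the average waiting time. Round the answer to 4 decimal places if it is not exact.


FCFS order (as given): [11, 5, 12]
Waiting times:
  Job 1: wait = 0
  Job 2: wait = 11
  Job 3: wait = 16
Sum of waiting times = 27
Average waiting time = 27/3 = 9.0

9.0


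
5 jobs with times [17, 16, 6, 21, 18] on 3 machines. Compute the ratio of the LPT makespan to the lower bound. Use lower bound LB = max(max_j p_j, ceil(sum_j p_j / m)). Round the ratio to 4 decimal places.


LPT order: [21, 18, 17, 16, 6]
Machine loads after assignment: [21, 24, 33]
LPT makespan = 33
Lower bound = max(max_job, ceil(total/3)) = max(21, 26) = 26
Ratio = 33 / 26 = 1.2692

1.2692


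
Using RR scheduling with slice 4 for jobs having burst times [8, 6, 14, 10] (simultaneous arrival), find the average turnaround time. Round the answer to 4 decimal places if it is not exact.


Time quantum = 4
Execution trace:
  J1 runs 4 units, time = 4
  J2 runs 4 units, time = 8
  J3 runs 4 units, time = 12
  J4 runs 4 units, time = 16
  J1 runs 4 units, time = 20
  J2 runs 2 units, time = 22
  J3 runs 4 units, time = 26
  J4 runs 4 units, time = 30
  J3 runs 4 units, time = 34
  J4 runs 2 units, time = 36
  J3 runs 2 units, time = 38
Finish times: [20, 22, 38, 36]
Average turnaround = 116/4 = 29.0

29.0


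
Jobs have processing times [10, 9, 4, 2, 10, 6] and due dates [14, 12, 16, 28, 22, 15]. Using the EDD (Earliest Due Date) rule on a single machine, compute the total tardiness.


Sort by due date (EDD order): [(9, 12), (10, 14), (6, 15), (4, 16), (10, 22), (2, 28)]
Compute completion times and tardiness:
  Job 1: p=9, d=12, C=9, tardiness=max(0,9-12)=0
  Job 2: p=10, d=14, C=19, tardiness=max(0,19-14)=5
  Job 3: p=6, d=15, C=25, tardiness=max(0,25-15)=10
  Job 4: p=4, d=16, C=29, tardiness=max(0,29-16)=13
  Job 5: p=10, d=22, C=39, tardiness=max(0,39-22)=17
  Job 6: p=2, d=28, C=41, tardiness=max(0,41-28)=13
Total tardiness = 58

58


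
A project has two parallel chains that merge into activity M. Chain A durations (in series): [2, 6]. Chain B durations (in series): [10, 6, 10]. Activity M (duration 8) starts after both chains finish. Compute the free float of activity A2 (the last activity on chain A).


ES(A2) = sum of predecessors on chain A = 2
EF(A2) = ES + duration = 2 + 6 = 8
Successor of A2 is M. ES(M) = max(sum(A), sum(B)) = max(8, 26) = 26
Free float = ES(successor) - EF(current) = 26 - 8 = 18

18


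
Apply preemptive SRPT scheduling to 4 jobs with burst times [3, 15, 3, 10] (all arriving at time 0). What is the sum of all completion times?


Since all jobs arrive at t=0, SRPT equals SPT ordering.
SPT order: [3, 3, 10, 15]
Completion times:
  Job 1: p=3, C=3
  Job 2: p=3, C=6
  Job 3: p=10, C=16
  Job 4: p=15, C=31
Total completion time = 3 + 6 + 16 + 31 = 56

56


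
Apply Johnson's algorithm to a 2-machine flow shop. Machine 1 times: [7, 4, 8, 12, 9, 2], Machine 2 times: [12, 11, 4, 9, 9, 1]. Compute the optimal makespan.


Apply Johnson's rule:
  Group 1 (a <= b): [(2, 4, 11), (1, 7, 12), (5, 9, 9)]
  Group 2 (a > b): [(4, 12, 9), (3, 8, 4), (6, 2, 1)]
Optimal job order: [2, 1, 5, 4, 3, 6]
Schedule:
  Job 2: M1 done at 4, M2 done at 15
  Job 1: M1 done at 11, M2 done at 27
  Job 5: M1 done at 20, M2 done at 36
  Job 4: M1 done at 32, M2 done at 45
  Job 3: M1 done at 40, M2 done at 49
  Job 6: M1 done at 42, M2 done at 50
Makespan = 50

50


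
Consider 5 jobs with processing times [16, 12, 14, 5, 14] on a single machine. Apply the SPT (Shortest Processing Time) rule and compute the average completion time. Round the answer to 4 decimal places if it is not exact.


Sort jobs by processing time (SPT order): [5, 12, 14, 14, 16]
Compute completion times sequentially:
  Job 1: processing = 5, completes at 5
  Job 2: processing = 12, completes at 17
  Job 3: processing = 14, completes at 31
  Job 4: processing = 14, completes at 45
  Job 5: processing = 16, completes at 61
Sum of completion times = 159
Average completion time = 159/5 = 31.8

31.8


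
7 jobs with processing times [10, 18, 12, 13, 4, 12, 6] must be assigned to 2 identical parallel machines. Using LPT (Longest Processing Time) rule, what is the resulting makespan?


Sort jobs in decreasing order (LPT): [18, 13, 12, 12, 10, 6, 4]
Assign each job to the least loaded machine:
  Machine 1: jobs [18, 12, 6], load = 36
  Machine 2: jobs [13, 12, 10, 4], load = 39
Makespan = max load = 39

39


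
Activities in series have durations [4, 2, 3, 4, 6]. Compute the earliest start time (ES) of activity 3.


Activity 3 starts after activities 1 through 2 complete.
Predecessor durations: [4, 2]
ES = 4 + 2 = 6

6


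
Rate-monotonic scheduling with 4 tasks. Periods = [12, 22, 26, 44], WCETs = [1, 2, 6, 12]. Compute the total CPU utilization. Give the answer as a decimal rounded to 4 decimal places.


Compute individual utilizations (exact fractions):
  Task 1: C/T = 1/12 (approx. 0.0833)
  Task 2: C/T = 2/22 = 1/11 (approx. 0.0909)
  Task 3: C/T = 6/26 = 3/13 (approx. 0.2308)
  Task 4: C/T = 12/44 = 3/11 (approx. 0.2727)
Total utilization U = 1/12 + 1/11 + 3/13 + 3/11 = 1163/1716
Rounded to 4 decimal places: U = 0.6777
RM (Liu & Layland) bound for 4 tasks = 0.756828; compare with U = 1163/1716 (approx. 0.677739)
U <= bound, so schedulable by RM sufficient condition.

0.6777


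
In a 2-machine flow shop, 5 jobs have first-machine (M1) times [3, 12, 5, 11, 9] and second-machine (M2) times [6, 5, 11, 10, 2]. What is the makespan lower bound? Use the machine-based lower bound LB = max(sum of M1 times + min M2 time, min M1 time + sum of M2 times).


LB1 = sum(M1 times) + min(M2 times) = 40 + 2 = 42
LB2 = min(M1 times) + sum(M2 times) = 3 + 34 = 37
Lower bound = max(LB1, LB2) = max(42, 37) = 42

42


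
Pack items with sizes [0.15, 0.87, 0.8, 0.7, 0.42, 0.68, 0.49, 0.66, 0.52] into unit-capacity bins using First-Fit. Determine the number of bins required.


Place items sequentially using First-Fit:
  Item 0.15 -> new Bin 1
  Item 0.87 -> new Bin 2
  Item 0.8 -> Bin 1 (now 0.95)
  Item 0.7 -> new Bin 3
  Item 0.42 -> new Bin 4
  Item 0.68 -> new Bin 5
  Item 0.49 -> Bin 4 (now 0.91)
  Item 0.66 -> new Bin 6
  Item 0.52 -> new Bin 7
Total bins used = 7

7


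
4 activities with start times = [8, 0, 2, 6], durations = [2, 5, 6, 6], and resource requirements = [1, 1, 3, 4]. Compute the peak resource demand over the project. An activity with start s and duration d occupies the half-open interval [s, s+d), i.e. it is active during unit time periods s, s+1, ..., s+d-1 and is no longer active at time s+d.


Each activity i is active on [start_i, start_i + duration_i).
Compute total resource usage per time slot:
  t=0: active resources = [1], total = 1
  t=1: active resources = [1], total = 1
  t=2: active resources = [1, 3], total = 4
  t=3: active resources = [1, 3], total = 4
  t=4: active resources = [1, 3], total = 4
  t=5: active resources = [3], total = 3
  t=6: active resources = [3, 4], total = 7
  t=7: active resources = [3, 4], total = 7
  t=8: active resources = [1, 4], total = 5
  t=9: active resources = [1, 4], total = 5
  t=10: active resources = [4], total = 4
  t=11: active resources = [4], total = 4
Peak resource demand = 7

7


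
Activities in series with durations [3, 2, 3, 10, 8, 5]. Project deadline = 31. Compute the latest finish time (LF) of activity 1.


LF(activity 1) = deadline - sum of successor durations
Successors: activities 2 through 6 with durations [2, 3, 10, 8, 5]
Sum of successor durations = 28
LF = 31 - 28 = 3

3


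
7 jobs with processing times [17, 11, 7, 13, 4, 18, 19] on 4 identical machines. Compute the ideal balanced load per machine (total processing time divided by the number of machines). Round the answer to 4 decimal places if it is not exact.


Total processing time = 17 + 11 + 7 + 13 + 4 + 18 + 19 = 89
Number of machines = 4
Ideal balanced load = 89 / 4 = 22.25

22.25


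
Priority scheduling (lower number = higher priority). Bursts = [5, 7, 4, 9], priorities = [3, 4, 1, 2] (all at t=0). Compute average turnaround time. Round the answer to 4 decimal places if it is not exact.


Sort by priority (ascending = highest first):
Order: [(1, 4), (2, 9), (3, 5), (4, 7)]
Completion times:
  Priority 1, burst=4, C=4
  Priority 2, burst=9, C=13
  Priority 3, burst=5, C=18
  Priority 4, burst=7, C=25
Average turnaround = 60/4 = 15.0

15.0
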